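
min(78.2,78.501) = 78.2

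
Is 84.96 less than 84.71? No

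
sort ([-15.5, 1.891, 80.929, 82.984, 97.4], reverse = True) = [97.4, 82.984, 80.929, 1.891, -15.5]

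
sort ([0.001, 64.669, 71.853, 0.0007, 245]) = [0.0007, 0.001, 64.669, 71.853, 245]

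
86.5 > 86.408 True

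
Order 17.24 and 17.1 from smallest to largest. 17.1, 17.24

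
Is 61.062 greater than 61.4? No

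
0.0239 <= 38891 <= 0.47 False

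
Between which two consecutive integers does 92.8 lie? 92 and 93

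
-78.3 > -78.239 False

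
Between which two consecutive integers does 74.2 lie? 74 and 75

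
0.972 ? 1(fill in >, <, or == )<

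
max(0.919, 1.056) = 1.056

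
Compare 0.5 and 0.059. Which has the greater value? 0.5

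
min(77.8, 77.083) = 77.083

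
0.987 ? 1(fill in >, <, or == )<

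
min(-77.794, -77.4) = -77.794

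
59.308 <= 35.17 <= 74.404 False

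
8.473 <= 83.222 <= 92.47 True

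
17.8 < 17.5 False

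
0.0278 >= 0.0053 True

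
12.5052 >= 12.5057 False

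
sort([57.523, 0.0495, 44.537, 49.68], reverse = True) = [57.523, 49.68, 44.537, 0.0495]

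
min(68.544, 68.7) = 68.544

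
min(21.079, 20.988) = 20.988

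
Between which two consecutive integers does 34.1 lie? 34 and 35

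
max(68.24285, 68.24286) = 68.24286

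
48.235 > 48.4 False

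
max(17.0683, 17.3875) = 17.3875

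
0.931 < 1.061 True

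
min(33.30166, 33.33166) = 33.30166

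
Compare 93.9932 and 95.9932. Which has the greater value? 95.9932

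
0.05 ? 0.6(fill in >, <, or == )<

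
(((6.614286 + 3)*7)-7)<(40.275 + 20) False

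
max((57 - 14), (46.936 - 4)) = 43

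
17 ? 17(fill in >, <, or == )==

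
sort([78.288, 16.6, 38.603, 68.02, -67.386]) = [-67.386, 16.6, 38.603, 68.02, 78.288]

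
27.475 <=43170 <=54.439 False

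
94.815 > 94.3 True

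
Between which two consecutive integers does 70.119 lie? 70 and 71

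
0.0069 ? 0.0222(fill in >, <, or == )<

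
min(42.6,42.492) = 42.492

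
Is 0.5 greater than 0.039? Yes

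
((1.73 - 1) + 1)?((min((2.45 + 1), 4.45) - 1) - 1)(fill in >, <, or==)>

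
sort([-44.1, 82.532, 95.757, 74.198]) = [-44.1, 74.198, 82.532, 95.757]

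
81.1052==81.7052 False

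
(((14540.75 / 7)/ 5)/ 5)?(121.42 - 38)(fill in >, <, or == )<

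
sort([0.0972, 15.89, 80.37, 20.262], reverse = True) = [80.37, 20.262, 15.89, 0.0972]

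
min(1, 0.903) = 0.903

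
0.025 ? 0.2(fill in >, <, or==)<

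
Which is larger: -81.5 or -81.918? -81.5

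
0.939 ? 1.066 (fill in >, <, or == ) <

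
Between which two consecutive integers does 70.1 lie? 70 and 71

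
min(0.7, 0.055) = 0.055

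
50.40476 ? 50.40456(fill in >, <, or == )>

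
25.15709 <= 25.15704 False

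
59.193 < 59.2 True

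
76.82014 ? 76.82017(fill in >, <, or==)<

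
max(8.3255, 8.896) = 8.896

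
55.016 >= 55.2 False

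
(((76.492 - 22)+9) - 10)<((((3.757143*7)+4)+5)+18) False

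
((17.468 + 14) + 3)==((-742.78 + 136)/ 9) False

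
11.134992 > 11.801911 False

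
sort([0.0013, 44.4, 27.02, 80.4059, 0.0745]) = [0.0013, 0.0745, 27.02, 44.4, 80.4059]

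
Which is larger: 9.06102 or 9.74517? 9.74517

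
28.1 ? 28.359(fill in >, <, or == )<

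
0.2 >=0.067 True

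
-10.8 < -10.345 True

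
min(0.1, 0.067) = 0.067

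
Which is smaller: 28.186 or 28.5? 28.186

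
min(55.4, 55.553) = 55.4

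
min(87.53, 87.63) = 87.53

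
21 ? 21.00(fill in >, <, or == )==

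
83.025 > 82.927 True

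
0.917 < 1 True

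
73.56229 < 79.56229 True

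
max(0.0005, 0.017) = 0.017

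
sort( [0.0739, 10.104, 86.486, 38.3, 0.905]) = [0.0739, 0.905, 10.104, 38.3, 86.486]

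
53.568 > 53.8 False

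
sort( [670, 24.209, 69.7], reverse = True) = [670, 69.7, 24.209]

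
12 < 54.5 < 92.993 True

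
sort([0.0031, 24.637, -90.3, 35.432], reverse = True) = [35.432, 24.637, 0.0031, -90.3]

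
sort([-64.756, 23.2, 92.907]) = [-64.756, 23.2, 92.907]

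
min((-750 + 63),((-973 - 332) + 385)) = -920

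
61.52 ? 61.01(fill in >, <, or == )>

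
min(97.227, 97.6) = 97.227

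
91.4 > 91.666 False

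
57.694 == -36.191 False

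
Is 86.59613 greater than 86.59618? No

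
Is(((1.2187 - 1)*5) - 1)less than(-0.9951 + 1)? No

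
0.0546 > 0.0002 True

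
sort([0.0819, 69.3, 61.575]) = [0.0819, 61.575, 69.3]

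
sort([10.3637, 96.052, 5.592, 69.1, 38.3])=[5.592, 10.3637, 38.3, 69.1, 96.052]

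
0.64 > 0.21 True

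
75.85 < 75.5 False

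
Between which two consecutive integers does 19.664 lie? 19 and 20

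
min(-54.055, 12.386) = -54.055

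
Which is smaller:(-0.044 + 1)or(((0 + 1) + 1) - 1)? (-0.044 + 1)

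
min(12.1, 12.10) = 12.1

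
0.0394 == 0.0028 False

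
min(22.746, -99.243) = -99.243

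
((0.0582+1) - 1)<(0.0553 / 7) False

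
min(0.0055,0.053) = 0.0055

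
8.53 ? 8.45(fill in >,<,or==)>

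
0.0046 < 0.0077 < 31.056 True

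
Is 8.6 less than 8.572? No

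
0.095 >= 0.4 False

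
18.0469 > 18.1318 False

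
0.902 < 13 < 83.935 True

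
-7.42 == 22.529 False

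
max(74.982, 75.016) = 75.016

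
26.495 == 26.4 False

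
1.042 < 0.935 False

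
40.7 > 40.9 False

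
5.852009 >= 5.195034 True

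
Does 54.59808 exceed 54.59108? Yes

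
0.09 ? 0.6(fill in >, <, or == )<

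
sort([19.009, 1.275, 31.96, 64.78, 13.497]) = [1.275, 13.497, 19.009, 31.96, 64.78]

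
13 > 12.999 True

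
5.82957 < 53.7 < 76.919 True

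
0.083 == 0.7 False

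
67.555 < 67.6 True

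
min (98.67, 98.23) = 98.23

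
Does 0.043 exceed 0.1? No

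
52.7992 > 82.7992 False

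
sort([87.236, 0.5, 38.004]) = [0.5, 38.004, 87.236]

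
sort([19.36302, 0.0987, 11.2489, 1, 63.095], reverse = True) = [63.095, 19.36302, 11.2489, 1, 0.0987]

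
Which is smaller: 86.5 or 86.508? 86.5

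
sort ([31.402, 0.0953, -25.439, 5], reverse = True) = [31.402, 5, 0.0953, -25.439]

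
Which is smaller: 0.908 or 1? 0.908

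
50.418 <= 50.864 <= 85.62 True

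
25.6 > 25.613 False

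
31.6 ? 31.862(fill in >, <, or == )<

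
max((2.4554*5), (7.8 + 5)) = 12.8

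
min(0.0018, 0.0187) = 0.0018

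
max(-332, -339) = -332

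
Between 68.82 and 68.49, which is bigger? 68.82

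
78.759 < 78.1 False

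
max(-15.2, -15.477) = -15.2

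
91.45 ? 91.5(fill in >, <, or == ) <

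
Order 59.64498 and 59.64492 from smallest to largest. 59.64492, 59.64498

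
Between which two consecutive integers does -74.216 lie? -75 and -74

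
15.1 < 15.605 True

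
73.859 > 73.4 True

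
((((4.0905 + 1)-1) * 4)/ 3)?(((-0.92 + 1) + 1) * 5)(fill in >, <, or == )>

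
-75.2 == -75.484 False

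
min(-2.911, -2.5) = -2.911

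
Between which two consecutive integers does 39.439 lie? 39 and 40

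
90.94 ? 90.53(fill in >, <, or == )>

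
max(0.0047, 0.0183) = 0.0183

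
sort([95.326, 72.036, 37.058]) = [37.058, 72.036, 95.326]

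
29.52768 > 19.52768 True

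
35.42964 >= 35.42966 False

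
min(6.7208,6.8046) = 6.7208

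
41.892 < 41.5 False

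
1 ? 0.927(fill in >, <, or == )>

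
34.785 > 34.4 True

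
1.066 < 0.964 False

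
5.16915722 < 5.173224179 True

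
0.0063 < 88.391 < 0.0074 False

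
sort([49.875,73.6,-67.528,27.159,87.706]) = [-67.528,27.159,49.875,73.6,87.706]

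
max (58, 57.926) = 58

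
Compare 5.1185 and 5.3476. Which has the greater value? 5.3476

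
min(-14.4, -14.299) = -14.4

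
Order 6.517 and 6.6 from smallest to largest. 6.517, 6.6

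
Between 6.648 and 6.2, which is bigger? 6.648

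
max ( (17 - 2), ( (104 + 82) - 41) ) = 145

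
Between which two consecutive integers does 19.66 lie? 19 and 20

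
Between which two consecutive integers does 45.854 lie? 45 and 46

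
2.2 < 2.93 True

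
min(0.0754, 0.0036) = 0.0036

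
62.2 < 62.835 True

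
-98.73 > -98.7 False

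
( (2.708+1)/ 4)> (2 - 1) False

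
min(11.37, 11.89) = 11.37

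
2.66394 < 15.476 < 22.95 True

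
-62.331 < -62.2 True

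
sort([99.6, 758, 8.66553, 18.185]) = [8.66553, 18.185, 99.6, 758]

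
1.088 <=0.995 False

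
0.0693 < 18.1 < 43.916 True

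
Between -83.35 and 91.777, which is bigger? 91.777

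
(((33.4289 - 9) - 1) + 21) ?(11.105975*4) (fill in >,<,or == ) >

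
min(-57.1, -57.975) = -57.975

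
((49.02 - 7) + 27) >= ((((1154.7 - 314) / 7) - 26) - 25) False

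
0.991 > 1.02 False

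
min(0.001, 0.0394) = 0.001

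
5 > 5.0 False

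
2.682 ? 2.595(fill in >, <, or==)>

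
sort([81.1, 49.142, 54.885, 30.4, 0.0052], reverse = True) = [81.1, 54.885, 49.142, 30.4, 0.0052]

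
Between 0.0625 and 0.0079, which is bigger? 0.0625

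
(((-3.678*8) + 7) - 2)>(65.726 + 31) False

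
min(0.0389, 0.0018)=0.0018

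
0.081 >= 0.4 False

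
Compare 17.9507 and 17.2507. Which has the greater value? 17.9507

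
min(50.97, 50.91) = 50.91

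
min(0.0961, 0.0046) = 0.0046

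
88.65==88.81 False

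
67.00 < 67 False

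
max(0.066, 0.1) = 0.1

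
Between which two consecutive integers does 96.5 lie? 96 and 97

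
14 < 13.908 False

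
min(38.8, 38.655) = 38.655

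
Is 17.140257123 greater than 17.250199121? No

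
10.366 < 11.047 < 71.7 True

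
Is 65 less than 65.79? Yes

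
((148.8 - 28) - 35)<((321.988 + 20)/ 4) False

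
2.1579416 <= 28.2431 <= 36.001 True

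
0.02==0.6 False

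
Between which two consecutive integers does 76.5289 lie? 76 and 77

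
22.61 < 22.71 True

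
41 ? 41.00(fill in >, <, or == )==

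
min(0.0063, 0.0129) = 0.0063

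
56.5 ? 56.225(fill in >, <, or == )>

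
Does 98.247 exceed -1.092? Yes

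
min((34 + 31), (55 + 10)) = 65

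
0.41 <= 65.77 True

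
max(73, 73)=73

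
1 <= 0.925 False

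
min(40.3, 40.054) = 40.054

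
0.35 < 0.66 True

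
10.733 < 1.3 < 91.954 False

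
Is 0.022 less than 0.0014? No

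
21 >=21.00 True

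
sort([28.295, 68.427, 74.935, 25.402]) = [25.402, 28.295, 68.427, 74.935]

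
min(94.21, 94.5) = 94.21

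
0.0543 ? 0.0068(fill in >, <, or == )>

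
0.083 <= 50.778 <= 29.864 False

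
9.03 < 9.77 True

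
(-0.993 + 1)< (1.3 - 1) True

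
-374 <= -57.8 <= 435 True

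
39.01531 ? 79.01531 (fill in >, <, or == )<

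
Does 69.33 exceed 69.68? No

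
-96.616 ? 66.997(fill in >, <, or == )<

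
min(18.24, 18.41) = 18.24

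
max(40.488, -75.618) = 40.488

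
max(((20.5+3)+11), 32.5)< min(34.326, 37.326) False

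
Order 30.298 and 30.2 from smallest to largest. 30.2, 30.298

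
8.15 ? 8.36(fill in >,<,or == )<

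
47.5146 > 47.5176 False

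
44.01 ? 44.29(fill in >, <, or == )<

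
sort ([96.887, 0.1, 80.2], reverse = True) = [96.887, 80.2, 0.1]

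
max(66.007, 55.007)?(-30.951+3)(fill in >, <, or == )>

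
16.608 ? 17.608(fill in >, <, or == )<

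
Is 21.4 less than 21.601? Yes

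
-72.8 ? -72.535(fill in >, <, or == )<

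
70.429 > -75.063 True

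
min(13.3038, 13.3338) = 13.3038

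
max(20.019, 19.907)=20.019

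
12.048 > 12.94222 False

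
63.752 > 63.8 False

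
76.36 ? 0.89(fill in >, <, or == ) >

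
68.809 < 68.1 False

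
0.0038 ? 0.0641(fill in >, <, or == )<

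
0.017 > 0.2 False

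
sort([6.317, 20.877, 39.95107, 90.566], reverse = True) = [90.566, 39.95107, 20.877, 6.317]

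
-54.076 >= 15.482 False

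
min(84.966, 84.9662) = 84.966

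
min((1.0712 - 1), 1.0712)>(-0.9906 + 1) True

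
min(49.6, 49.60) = 49.6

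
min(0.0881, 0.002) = 0.002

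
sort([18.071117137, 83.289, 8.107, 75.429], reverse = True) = [83.289, 75.429, 18.071117137, 8.107]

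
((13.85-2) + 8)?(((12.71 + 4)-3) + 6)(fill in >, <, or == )>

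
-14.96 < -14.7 True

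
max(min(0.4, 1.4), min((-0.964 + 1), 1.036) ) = 0.4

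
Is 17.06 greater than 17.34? No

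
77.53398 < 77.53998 True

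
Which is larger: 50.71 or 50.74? 50.74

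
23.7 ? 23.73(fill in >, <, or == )<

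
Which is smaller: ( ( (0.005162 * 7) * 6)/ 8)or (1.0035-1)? (1.0035-1)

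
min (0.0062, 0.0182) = 0.0062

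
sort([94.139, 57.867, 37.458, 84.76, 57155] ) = [37.458, 57.867, 84.76, 94.139, 57155]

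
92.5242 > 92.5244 False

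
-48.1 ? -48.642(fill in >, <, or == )>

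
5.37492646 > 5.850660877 False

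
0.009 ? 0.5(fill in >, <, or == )<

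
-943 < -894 True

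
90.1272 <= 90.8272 True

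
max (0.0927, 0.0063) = 0.0927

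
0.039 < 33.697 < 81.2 True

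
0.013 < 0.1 True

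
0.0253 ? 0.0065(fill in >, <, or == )>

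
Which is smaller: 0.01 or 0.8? 0.01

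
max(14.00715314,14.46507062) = 14.46507062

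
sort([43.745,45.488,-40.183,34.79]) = [-40.183,34.79,43.745,45.488]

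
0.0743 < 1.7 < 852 True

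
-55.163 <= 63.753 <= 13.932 False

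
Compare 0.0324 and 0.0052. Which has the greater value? 0.0324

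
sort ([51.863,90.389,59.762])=[51.863,59.762,90.389]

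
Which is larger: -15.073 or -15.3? -15.073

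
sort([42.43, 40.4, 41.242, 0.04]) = [0.04, 40.4, 41.242, 42.43]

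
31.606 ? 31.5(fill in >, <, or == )>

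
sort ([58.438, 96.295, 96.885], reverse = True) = [96.885, 96.295, 58.438]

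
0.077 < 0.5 True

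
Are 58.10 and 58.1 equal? Yes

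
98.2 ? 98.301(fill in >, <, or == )<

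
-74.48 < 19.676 True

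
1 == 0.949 False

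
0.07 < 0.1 True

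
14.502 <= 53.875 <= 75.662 True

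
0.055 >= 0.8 False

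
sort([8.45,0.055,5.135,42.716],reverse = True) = [42.716,8.45,5.135,0.055]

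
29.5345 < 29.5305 False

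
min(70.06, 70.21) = 70.06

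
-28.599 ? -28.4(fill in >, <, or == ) <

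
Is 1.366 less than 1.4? Yes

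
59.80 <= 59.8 True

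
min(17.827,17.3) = 17.3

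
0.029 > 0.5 False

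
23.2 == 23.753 False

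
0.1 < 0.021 False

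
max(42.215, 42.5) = 42.5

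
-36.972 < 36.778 True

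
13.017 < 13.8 True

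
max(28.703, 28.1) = 28.703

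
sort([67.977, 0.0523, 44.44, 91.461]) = [0.0523, 44.44, 67.977, 91.461]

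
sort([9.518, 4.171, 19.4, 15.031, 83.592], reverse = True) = [83.592, 19.4, 15.031, 9.518, 4.171]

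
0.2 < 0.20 False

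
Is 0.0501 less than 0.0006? No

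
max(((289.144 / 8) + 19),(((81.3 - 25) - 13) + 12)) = 55.3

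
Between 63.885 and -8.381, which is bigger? 63.885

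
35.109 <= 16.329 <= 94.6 False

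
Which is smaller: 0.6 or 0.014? 0.014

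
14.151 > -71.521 True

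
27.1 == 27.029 False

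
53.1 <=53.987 True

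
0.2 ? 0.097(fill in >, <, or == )>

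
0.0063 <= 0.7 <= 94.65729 True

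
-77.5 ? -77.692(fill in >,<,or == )>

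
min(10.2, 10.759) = 10.2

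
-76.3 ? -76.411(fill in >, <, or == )>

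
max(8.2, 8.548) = 8.548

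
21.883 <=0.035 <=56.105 False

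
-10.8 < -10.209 True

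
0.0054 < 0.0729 True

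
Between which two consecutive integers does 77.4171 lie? 77 and 78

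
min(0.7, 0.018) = 0.018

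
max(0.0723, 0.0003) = 0.0723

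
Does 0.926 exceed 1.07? No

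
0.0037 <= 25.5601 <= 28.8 True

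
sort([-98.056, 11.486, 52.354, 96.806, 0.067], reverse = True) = [96.806, 52.354, 11.486, 0.067, -98.056]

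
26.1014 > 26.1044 False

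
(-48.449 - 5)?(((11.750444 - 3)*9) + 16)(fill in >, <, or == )<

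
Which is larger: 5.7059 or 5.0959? 5.7059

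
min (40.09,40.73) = 40.09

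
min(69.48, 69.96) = 69.48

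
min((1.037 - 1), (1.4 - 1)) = 0.037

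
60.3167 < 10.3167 False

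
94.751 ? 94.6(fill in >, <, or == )>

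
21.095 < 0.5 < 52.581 False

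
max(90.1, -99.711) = 90.1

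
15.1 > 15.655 False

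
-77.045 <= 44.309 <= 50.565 True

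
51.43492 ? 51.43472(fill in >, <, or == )>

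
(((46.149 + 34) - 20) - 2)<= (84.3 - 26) True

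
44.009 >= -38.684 True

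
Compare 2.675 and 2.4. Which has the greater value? 2.675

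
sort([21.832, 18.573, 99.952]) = [18.573, 21.832, 99.952]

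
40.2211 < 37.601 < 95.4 False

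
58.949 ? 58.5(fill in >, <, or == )>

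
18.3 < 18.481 True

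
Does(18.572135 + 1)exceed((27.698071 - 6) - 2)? No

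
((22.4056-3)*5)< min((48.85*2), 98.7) True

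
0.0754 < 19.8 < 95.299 True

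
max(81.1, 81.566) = 81.566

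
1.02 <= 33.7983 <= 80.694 True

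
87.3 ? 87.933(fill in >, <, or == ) <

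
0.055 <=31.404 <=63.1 True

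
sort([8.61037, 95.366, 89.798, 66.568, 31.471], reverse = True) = [95.366, 89.798, 66.568, 31.471, 8.61037]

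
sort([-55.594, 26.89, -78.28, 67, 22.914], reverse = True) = [67, 26.89, 22.914, -55.594, -78.28]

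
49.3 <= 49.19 False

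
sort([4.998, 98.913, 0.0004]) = [0.0004, 4.998, 98.913]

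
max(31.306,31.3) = 31.306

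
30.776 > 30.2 True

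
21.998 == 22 False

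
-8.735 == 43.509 False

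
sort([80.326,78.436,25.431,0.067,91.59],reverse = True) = [91.59,80.326,78.436,25.431,0.067]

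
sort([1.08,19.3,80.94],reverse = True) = [80.94,19.3,1.08]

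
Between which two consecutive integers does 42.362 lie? 42 and 43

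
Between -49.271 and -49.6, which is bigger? -49.271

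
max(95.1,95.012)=95.1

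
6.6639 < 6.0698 False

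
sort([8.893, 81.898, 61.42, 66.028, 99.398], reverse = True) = [99.398, 81.898, 66.028, 61.42, 8.893]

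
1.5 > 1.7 False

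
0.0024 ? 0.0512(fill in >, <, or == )<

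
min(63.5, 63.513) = 63.5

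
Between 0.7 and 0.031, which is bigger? 0.7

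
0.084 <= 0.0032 False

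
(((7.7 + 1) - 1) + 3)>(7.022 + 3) True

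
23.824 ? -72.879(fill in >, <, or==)>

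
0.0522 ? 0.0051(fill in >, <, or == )>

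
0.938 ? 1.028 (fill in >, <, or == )<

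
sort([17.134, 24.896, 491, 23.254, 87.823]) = [17.134, 23.254, 24.896, 87.823, 491]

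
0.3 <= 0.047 False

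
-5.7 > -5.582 False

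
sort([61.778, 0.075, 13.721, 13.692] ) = [0.075, 13.692, 13.721, 61.778]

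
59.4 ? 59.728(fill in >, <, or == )<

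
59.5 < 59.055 False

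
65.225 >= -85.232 True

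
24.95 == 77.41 False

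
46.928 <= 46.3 False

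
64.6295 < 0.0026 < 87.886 False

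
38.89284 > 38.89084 True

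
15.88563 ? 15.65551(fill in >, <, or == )>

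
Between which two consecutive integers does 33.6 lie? 33 and 34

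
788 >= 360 True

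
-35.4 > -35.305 False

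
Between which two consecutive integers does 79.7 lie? 79 and 80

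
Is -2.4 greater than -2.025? No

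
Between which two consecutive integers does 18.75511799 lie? 18 and 19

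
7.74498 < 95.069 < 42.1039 False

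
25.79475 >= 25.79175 True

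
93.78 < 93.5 False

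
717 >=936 False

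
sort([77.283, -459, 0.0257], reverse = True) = [77.283, 0.0257, -459]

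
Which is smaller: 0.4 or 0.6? 0.4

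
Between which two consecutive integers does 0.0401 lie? 0 and 1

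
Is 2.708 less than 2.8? Yes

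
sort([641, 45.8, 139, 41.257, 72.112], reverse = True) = [641, 139, 72.112, 45.8, 41.257]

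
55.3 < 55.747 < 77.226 True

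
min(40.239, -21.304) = -21.304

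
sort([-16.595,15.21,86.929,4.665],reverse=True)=[86.929,15.21,4.665,-16.595]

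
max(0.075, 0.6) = 0.6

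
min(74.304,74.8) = 74.304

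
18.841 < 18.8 False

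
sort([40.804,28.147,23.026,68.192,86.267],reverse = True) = [86.267,68.192,40.804,28.147,23.026]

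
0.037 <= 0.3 True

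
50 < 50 False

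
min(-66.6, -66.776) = -66.776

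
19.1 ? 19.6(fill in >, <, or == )<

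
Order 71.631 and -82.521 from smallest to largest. -82.521, 71.631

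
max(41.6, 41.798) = 41.798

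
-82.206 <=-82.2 True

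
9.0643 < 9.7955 True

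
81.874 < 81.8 False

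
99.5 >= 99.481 True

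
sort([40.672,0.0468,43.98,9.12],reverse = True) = [43.98,40.672,9.12,0.0468]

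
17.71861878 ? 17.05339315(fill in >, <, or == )>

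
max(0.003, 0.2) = 0.2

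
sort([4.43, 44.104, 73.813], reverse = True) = [73.813, 44.104, 4.43]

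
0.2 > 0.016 True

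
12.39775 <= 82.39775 True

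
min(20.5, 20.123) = 20.123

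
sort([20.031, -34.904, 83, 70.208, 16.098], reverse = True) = [83, 70.208, 20.031, 16.098, -34.904]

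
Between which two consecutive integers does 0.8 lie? 0 and 1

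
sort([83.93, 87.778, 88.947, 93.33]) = [83.93, 87.778, 88.947, 93.33]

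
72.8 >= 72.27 True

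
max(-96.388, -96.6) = -96.388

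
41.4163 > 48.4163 False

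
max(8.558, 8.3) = 8.558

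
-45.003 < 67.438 True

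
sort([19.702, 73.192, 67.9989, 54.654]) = [19.702, 54.654, 67.9989, 73.192]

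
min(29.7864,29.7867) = 29.7864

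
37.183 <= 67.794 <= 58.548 False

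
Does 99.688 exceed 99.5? Yes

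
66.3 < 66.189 False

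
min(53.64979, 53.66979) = 53.64979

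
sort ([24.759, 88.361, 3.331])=[3.331, 24.759, 88.361]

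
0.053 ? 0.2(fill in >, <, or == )<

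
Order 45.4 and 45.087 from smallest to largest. 45.087, 45.4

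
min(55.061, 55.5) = 55.061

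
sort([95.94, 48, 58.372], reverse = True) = [95.94, 58.372, 48]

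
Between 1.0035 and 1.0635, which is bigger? 1.0635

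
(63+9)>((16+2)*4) False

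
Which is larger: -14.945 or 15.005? 15.005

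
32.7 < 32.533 False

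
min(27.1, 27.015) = 27.015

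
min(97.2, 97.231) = 97.2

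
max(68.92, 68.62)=68.92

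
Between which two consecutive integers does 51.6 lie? 51 and 52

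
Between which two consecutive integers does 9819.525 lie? 9819 and 9820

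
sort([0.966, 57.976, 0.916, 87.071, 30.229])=[0.916, 0.966, 30.229, 57.976, 87.071]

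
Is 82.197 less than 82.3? Yes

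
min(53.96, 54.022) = 53.96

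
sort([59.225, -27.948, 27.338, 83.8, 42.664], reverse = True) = [83.8, 59.225, 42.664, 27.338, -27.948]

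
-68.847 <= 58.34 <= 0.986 False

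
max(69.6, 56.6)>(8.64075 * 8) True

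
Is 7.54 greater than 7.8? No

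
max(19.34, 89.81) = 89.81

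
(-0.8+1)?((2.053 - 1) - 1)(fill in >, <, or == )>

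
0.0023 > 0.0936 False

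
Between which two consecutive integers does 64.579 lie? 64 and 65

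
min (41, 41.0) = 41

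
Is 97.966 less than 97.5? No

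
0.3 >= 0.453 False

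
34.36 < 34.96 True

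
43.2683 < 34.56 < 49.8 False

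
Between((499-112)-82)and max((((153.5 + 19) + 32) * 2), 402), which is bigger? max((((153.5 + 19) + 32) * 2), 402)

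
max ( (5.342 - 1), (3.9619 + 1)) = 4.9619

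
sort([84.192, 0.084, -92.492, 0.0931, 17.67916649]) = [-92.492, 0.084, 0.0931, 17.67916649, 84.192]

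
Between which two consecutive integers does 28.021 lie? 28 and 29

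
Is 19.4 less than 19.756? Yes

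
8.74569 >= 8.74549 True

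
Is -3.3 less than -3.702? No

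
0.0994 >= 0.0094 True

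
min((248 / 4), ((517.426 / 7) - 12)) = 61.918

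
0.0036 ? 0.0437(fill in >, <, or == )<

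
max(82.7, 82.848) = 82.848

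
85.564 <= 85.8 True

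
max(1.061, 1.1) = 1.1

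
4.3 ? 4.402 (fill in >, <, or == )<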